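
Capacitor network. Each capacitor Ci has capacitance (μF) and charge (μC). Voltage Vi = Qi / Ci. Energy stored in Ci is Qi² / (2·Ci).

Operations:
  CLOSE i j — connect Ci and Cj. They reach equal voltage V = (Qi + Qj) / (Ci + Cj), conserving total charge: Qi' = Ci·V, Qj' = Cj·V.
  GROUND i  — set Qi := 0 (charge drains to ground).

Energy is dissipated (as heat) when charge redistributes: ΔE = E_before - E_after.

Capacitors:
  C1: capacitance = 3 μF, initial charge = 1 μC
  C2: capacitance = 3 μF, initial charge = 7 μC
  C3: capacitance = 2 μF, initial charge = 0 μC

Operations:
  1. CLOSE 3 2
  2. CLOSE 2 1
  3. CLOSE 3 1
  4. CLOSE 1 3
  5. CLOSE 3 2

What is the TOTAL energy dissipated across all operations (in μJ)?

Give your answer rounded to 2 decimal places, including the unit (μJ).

Initial: C1(3μF, Q=1μC, V=0.33V), C2(3μF, Q=7μC, V=2.33V), C3(2μF, Q=0μC, V=0.00V)
Op 1: CLOSE 3-2: Q_total=7.00, C_total=5.00, V=1.40; Q3=2.80, Q2=4.20; dissipated=3.267
Op 2: CLOSE 2-1: Q_total=5.20, C_total=6.00, V=0.87; Q2=2.60, Q1=2.60; dissipated=0.853
Op 3: CLOSE 3-1: Q_total=5.40, C_total=5.00, V=1.08; Q3=2.16, Q1=3.24; dissipated=0.171
Op 4: CLOSE 1-3: Q_total=5.40, C_total=5.00, V=1.08; Q1=3.24, Q3=2.16; dissipated=0.000
Op 5: CLOSE 3-2: Q_total=4.76, C_total=5.00, V=0.95; Q3=1.90, Q2=2.86; dissipated=0.027
Total dissipated: 4.318 μJ

Answer: 4.32 μJ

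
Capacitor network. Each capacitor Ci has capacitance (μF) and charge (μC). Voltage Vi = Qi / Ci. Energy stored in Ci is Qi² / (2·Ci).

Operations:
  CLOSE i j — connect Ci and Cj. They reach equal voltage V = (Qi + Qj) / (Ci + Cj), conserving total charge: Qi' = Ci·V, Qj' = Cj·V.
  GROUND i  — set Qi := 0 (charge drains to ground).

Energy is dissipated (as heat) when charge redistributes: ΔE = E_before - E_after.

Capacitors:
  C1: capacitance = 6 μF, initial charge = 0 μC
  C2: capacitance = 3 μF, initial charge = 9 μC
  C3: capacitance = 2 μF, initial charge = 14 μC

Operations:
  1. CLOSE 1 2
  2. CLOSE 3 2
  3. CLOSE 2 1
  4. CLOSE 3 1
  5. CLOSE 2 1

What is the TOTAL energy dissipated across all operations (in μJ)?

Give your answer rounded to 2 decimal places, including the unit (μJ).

Initial: C1(6μF, Q=0μC, V=0.00V), C2(3μF, Q=9μC, V=3.00V), C3(2μF, Q=14μC, V=7.00V)
Op 1: CLOSE 1-2: Q_total=9.00, C_total=9.00, V=1.00; Q1=6.00, Q2=3.00; dissipated=9.000
Op 2: CLOSE 3-2: Q_total=17.00, C_total=5.00, V=3.40; Q3=6.80, Q2=10.20; dissipated=21.600
Op 3: CLOSE 2-1: Q_total=16.20, C_total=9.00, V=1.80; Q2=5.40, Q1=10.80; dissipated=5.760
Op 4: CLOSE 3-1: Q_total=17.60, C_total=8.00, V=2.20; Q3=4.40, Q1=13.20; dissipated=1.920
Op 5: CLOSE 2-1: Q_total=18.60, C_total=9.00, V=2.07; Q2=6.20, Q1=12.40; dissipated=0.160
Total dissipated: 38.440 μJ

Answer: 38.44 μJ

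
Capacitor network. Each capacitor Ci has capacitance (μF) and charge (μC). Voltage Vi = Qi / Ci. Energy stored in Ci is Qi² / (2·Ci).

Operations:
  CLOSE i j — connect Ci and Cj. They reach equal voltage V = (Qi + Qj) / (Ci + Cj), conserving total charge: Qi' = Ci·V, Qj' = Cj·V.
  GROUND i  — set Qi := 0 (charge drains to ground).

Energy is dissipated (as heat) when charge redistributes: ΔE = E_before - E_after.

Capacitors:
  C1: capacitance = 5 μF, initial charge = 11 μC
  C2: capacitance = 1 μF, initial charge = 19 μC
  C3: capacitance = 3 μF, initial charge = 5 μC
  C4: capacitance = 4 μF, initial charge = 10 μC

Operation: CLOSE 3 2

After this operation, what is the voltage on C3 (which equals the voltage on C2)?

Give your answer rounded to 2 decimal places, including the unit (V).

Answer: 6.00 V

Derivation:
Initial: C1(5μF, Q=11μC, V=2.20V), C2(1μF, Q=19μC, V=19.00V), C3(3μF, Q=5μC, V=1.67V), C4(4μF, Q=10μC, V=2.50V)
Op 1: CLOSE 3-2: Q_total=24.00, C_total=4.00, V=6.00; Q3=18.00, Q2=6.00; dissipated=112.667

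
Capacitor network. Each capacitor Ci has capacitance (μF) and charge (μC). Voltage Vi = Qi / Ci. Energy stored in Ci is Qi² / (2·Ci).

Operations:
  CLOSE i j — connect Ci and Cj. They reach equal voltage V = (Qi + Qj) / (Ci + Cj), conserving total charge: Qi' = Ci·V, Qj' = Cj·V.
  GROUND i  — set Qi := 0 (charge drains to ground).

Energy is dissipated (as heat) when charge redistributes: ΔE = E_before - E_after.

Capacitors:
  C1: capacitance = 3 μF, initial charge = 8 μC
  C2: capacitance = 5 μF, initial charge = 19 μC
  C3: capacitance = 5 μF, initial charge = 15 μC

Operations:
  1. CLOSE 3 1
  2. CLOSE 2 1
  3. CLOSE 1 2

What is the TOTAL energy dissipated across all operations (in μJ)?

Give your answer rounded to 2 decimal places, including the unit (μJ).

Answer: 0.91 μJ

Derivation:
Initial: C1(3μF, Q=8μC, V=2.67V), C2(5μF, Q=19μC, V=3.80V), C3(5μF, Q=15μC, V=3.00V)
Op 1: CLOSE 3-1: Q_total=23.00, C_total=8.00, V=2.88; Q3=14.38, Q1=8.62; dissipated=0.104
Op 2: CLOSE 2-1: Q_total=27.62, C_total=8.00, V=3.45; Q2=17.27, Q1=10.36; dissipated=0.802
Op 3: CLOSE 1-2: Q_total=27.62, C_total=8.00, V=3.45; Q1=10.36, Q2=17.27; dissipated=0.000
Total dissipated: 0.906 μJ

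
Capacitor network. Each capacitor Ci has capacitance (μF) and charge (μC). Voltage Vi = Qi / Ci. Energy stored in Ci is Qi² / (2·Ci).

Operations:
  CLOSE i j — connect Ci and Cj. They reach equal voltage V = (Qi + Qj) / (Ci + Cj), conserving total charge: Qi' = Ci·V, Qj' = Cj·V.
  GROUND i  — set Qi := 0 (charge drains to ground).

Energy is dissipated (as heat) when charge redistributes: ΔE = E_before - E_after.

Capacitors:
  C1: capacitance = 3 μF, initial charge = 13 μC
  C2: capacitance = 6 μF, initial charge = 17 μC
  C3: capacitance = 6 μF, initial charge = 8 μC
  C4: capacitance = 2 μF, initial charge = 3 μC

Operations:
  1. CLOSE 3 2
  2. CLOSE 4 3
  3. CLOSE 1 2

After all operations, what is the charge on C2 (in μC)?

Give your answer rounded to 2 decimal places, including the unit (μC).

Answer: 17.00 μC

Derivation:
Initial: C1(3μF, Q=13μC, V=4.33V), C2(6μF, Q=17μC, V=2.83V), C3(6μF, Q=8μC, V=1.33V), C4(2μF, Q=3μC, V=1.50V)
Op 1: CLOSE 3-2: Q_total=25.00, C_total=12.00, V=2.08; Q3=12.50, Q2=12.50; dissipated=3.375
Op 2: CLOSE 4-3: Q_total=15.50, C_total=8.00, V=1.94; Q4=3.88, Q3=11.62; dissipated=0.255
Op 3: CLOSE 1-2: Q_total=25.50, C_total=9.00, V=2.83; Q1=8.50, Q2=17.00; dissipated=5.062
Final charges: Q1=8.50, Q2=17.00, Q3=11.62, Q4=3.88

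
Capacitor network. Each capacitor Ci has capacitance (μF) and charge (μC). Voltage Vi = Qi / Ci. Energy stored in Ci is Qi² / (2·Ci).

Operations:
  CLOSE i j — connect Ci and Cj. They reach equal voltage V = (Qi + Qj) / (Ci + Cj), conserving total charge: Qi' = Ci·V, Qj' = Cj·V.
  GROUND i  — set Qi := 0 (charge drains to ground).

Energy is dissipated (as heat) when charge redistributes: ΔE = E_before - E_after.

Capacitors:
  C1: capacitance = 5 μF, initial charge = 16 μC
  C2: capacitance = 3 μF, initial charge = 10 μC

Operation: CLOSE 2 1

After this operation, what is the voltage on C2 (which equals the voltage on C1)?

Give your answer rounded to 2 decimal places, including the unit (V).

Answer: 3.25 V

Derivation:
Initial: C1(5μF, Q=16μC, V=3.20V), C2(3μF, Q=10μC, V=3.33V)
Op 1: CLOSE 2-1: Q_total=26.00, C_total=8.00, V=3.25; Q2=9.75, Q1=16.25; dissipated=0.017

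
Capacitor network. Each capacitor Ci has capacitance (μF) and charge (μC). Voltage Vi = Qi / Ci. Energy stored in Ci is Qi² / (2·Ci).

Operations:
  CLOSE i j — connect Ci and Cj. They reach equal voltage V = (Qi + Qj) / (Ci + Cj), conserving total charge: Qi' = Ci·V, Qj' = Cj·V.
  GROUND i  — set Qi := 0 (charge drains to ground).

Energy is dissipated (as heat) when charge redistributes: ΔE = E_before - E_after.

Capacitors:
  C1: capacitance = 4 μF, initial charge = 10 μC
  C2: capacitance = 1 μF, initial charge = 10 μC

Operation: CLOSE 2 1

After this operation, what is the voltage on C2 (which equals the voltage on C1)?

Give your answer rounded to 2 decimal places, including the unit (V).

Initial: C1(4μF, Q=10μC, V=2.50V), C2(1μF, Q=10μC, V=10.00V)
Op 1: CLOSE 2-1: Q_total=20.00, C_total=5.00, V=4.00; Q2=4.00, Q1=16.00; dissipated=22.500

Answer: 4.00 V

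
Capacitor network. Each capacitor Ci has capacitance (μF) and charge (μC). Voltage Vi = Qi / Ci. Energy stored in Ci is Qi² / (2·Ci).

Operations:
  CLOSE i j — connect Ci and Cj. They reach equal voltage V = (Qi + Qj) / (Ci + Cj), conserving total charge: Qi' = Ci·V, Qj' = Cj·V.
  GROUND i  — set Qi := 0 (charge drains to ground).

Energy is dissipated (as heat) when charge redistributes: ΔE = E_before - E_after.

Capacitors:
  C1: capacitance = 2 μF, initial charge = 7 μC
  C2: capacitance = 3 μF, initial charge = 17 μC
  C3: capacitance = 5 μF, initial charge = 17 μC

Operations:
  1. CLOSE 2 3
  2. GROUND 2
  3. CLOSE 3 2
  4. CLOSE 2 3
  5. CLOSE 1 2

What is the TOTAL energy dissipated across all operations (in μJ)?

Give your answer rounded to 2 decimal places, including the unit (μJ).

Answer: 49.27 μJ

Derivation:
Initial: C1(2μF, Q=7μC, V=3.50V), C2(3μF, Q=17μC, V=5.67V), C3(5μF, Q=17μC, V=3.40V)
Op 1: CLOSE 2-3: Q_total=34.00, C_total=8.00, V=4.25; Q2=12.75, Q3=21.25; dissipated=4.817
Op 2: GROUND 2: Q2=0; energy lost=27.094
Op 3: CLOSE 3-2: Q_total=21.25, C_total=8.00, V=2.66; Q3=13.28, Q2=7.97; dissipated=16.934
Op 4: CLOSE 2-3: Q_total=21.25, C_total=8.00, V=2.66; Q2=7.97, Q3=13.28; dissipated=0.000
Op 5: CLOSE 1-2: Q_total=14.97, C_total=5.00, V=2.99; Q1=5.99, Q2=8.98; dissipated=0.427
Total dissipated: 49.271 μJ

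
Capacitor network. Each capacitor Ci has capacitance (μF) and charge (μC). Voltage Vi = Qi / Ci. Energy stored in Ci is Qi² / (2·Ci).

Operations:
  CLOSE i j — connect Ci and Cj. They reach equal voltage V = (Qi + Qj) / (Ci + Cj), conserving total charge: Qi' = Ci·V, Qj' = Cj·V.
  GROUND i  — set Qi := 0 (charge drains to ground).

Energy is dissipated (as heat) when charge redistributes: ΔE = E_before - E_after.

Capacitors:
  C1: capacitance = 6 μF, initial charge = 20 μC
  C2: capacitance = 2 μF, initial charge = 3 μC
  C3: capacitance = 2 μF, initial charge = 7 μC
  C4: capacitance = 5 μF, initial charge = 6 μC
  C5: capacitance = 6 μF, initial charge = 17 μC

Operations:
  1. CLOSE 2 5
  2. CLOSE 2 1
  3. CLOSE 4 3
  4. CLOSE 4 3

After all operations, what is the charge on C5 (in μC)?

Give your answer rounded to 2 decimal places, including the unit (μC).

Answer: 15.00 μC

Derivation:
Initial: C1(6μF, Q=20μC, V=3.33V), C2(2μF, Q=3μC, V=1.50V), C3(2μF, Q=7μC, V=3.50V), C4(5μF, Q=6μC, V=1.20V), C5(6μF, Q=17μC, V=2.83V)
Op 1: CLOSE 2-5: Q_total=20.00, C_total=8.00, V=2.50; Q2=5.00, Q5=15.00; dissipated=1.333
Op 2: CLOSE 2-1: Q_total=25.00, C_total=8.00, V=3.12; Q2=6.25, Q1=18.75; dissipated=0.521
Op 3: CLOSE 4-3: Q_total=13.00, C_total=7.00, V=1.86; Q4=9.29, Q3=3.71; dissipated=3.779
Op 4: CLOSE 4-3: Q_total=13.00, C_total=7.00, V=1.86; Q4=9.29, Q3=3.71; dissipated=0.000
Final charges: Q1=18.75, Q2=6.25, Q3=3.71, Q4=9.29, Q5=15.00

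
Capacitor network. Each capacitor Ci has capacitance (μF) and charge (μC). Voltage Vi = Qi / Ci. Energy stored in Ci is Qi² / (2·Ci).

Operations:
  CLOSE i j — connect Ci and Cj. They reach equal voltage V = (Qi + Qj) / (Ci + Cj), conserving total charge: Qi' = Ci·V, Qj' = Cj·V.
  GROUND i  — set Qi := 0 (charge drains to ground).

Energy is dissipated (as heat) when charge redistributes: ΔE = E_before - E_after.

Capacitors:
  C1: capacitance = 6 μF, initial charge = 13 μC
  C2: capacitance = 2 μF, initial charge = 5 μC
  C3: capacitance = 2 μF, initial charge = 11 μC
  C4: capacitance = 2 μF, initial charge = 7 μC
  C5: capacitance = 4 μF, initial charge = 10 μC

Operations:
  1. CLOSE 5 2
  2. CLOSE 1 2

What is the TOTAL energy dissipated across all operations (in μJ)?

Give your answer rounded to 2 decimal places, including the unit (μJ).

Answer: 0.08 μJ

Derivation:
Initial: C1(6μF, Q=13μC, V=2.17V), C2(2μF, Q=5μC, V=2.50V), C3(2μF, Q=11μC, V=5.50V), C4(2μF, Q=7μC, V=3.50V), C5(4μF, Q=10μC, V=2.50V)
Op 1: CLOSE 5-2: Q_total=15.00, C_total=6.00, V=2.50; Q5=10.00, Q2=5.00; dissipated=0.000
Op 2: CLOSE 1-2: Q_total=18.00, C_total=8.00, V=2.25; Q1=13.50, Q2=4.50; dissipated=0.083
Total dissipated: 0.083 μJ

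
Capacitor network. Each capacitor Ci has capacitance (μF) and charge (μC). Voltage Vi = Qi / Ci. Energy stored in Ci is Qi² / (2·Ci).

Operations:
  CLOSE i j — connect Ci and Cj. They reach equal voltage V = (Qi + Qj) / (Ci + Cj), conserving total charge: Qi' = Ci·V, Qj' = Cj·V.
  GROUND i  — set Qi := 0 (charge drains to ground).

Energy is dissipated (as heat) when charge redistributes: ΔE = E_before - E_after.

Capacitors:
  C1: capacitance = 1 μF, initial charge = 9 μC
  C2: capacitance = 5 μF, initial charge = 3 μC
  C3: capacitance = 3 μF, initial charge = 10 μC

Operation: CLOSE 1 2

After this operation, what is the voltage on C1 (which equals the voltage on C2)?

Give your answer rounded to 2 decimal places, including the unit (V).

Answer: 2.00 V

Derivation:
Initial: C1(1μF, Q=9μC, V=9.00V), C2(5μF, Q=3μC, V=0.60V), C3(3μF, Q=10μC, V=3.33V)
Op 1: CLOSE 1-2: Q_total=12.00, C_total=6.00, V=2.00; Q1=2.00, Q2=10.00; dissipated=29.400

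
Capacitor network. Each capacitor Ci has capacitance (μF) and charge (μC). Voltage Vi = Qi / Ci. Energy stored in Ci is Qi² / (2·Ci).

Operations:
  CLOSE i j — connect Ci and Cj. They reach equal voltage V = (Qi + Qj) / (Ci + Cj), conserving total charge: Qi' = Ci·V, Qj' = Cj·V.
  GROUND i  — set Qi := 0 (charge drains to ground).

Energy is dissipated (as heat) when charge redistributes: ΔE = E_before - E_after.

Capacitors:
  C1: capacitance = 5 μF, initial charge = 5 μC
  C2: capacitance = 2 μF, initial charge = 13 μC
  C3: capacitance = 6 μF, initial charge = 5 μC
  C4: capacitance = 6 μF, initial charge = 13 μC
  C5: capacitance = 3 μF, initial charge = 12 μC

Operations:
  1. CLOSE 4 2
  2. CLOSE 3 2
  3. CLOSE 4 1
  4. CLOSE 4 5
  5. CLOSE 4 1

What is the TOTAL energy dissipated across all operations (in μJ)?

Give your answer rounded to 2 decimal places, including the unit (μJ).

Answer: 28.99 μJ

Derivation:
Initial: C1(5μF, Q=5μC, V=1.00V), C2(2μF, Q=13μC, V=6.50V), C3(6μF, Q=5μC, V=0.83V), C4(6μF, Q=13μC, V=2.17V), C5(3μF, Q=12μC, V=4.00V)
Op 1: CLOSE 4-2: Q_total=26.00, C_total=8.00, V=3.25; Q4=19.50, Q2=6.50; dissipated=14.083
Op 2: CLOSE 3-2: Q_total=11.50, C_total=8.00, V=1.44; Q3=8.62, Q2=2.88; dissipated=4.380
Op 3: CLOSE 4-1: Q_total=24.50, C_total=11.00, V=2.23; Q4=13.36, Q1=11.14; dissipated=6.903
Op 4: CLOSE 4-5: Q_total=25.36, C_total=9.00, V=2.82; Q4=16.91, Q5=8.45; dissipated=3.143
Op 5: CLOSE 4-1: Q_total=28.05, C_total=11.00, V=2.55; Q4=15.30, Q1=12.75; dissipated=0.476
Total dissipated: 28.986 μJ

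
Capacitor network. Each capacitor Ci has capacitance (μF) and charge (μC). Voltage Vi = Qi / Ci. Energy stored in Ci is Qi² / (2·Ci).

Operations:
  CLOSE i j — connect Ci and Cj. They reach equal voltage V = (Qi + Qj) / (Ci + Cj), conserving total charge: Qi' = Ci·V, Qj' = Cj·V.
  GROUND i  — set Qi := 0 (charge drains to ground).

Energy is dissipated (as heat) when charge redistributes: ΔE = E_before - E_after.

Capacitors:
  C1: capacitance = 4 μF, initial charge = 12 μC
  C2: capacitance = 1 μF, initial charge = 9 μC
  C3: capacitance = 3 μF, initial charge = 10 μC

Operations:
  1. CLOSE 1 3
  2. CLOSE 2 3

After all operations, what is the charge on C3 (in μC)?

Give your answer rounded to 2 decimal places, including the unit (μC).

Initial: C1(4μF, Q=12μC, V=3.00V), C2(1μF, Q=9μC, V=9.00V), C3(3μF, Q=10μC, V=3.33V)
Op 1: CLOSE 1-3: Q_total=22.00, C_total=7.00, V=3.14; Q1=12.57, Q3=9.43; dissipated=0.095
Op 2: CLOSE 2-3: Q_total=18.43, C_total=4.00, V=4.61; Q2=4.61, Q3=13.82; dissipated=12.865
Final charges: Q1=12.57, Q2=4.61, Q3=13.82

Answer: 13.82 μC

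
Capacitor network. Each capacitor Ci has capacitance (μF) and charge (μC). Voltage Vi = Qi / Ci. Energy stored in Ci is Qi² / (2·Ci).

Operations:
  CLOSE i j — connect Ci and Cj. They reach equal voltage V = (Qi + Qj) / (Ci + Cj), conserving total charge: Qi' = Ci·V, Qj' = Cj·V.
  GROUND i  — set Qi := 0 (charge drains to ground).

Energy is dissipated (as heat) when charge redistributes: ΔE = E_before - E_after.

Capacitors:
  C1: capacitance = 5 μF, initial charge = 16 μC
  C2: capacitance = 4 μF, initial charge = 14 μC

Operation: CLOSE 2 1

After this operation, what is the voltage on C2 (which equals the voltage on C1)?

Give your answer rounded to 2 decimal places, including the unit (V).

Initial: C1(5μF, Q=16μC, V=3.20V), C2(4μF, Q=14μC, V=3.50V)
Op 1: CLOSE 2-1: Q_total=30.00, C_total=9.00, V=3.33; Q2=13.33, Q1=16.67; dissipated=0.100

Answer: 3.33 V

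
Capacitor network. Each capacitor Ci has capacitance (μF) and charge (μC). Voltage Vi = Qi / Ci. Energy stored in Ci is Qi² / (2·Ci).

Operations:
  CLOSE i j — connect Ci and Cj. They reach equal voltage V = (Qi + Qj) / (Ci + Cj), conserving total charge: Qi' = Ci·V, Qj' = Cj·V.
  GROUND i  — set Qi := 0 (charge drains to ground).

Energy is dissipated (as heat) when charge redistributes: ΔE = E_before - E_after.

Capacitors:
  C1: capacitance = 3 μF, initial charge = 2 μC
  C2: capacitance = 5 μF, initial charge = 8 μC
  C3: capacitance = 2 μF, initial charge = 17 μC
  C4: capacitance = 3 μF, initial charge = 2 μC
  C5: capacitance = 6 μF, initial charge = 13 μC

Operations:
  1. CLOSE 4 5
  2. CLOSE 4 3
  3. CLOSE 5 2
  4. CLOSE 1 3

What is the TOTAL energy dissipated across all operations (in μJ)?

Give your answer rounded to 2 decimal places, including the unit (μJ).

Initial: C1(3μF, Q=2μC, V=0.67V), C2(5μF, Q=8μC, V=1.60V), C3(2μF, Q=17μC, V=8.50V), C4(3μF, Q=2μC, V=0.67V), C5(6μF, Q=13μC, V=2.17V)
Op 1: CLOSE 4-5: Q_total=15.00, C_total=9.00, V=1.67; Q4=5.00, Q5=10.00; dissipated=2.250
Op 2: CLOSE 4-3: Q_total=22.00, C_total=5.00, V=4.40; Q4=13.20, Q3=8.80; dissipated=28.017
Op 3: CLOSE 5-2: Q_total=18.00, C_total=11.00, V=1.64; Q5=9.82, Q2=8.18; dissipated=0.006
Op 4: CLOSE 1-3: Q_total=10.80, C_total=5.00, V=2.16; Q1=6.48, Q3=4.32; dissipated=8.363
Total dissipated: 38.635 μJ

Answer: 38.64 μJ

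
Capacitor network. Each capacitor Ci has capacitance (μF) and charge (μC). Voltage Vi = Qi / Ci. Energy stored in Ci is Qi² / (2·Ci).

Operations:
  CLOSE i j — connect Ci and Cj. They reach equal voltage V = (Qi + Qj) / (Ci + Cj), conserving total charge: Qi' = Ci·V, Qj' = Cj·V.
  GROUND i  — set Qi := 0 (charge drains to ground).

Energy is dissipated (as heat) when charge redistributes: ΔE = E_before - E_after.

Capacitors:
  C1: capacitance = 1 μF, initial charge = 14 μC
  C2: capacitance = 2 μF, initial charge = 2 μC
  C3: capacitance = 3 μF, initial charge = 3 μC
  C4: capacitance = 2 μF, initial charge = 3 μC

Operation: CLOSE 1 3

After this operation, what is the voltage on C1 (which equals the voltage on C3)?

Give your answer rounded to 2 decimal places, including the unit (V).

Initial: C1(1μF, Q=14μC, V=14.00V), C2(2μF, Q=2μC, V=1.00V), C3(3μF, Q=3μC, V=1.00V), C4(2μF, Q=3μC, V=1.50V)
Op 1: CLOSE 1-3: Q_total=17.00, C_total=4.00, V=4.25; Q1=4.25, Q3=12.75; dissipated=63.375

Answer: 4.25 V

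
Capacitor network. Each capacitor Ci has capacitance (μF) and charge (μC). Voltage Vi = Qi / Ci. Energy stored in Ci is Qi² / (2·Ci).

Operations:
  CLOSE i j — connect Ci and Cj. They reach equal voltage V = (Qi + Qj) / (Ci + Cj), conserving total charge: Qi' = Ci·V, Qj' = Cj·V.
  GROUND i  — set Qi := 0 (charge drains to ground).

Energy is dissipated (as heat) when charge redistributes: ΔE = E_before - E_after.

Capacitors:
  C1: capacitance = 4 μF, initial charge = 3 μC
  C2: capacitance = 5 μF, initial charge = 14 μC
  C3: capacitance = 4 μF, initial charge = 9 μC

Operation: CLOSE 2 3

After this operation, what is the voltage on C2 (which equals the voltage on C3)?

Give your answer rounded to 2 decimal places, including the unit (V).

Initial: C1(4μF, Q=3μC, V=0.75V), C2(5μF, Q=14μC, V=2.80V), C3(4μF, Q=9μC, V=2.25V)
Op 1: CLOSE 2-3: Q_total=23.00, C_total=9.00, V=2.56; Q2=12.78, Q3=10.22; dissipated=0.336

Answer: 2.56 V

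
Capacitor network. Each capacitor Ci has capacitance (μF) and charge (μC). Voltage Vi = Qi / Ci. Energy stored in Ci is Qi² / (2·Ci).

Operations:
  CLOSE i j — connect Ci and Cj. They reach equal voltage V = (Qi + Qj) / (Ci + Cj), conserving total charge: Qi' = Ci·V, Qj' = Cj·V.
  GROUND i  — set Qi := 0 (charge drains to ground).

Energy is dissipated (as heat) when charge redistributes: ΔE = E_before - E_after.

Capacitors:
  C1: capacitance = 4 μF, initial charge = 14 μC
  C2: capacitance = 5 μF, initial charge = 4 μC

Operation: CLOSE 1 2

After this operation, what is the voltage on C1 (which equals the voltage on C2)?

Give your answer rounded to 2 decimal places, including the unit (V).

Answer: 2.00 V

Derivation:
Initial: C1(4μF, Q=14μC, V=3.50V), C2(5μF, Q=4μC, V=0.80V)
Op 1: CLOSE 1-2: Q_total=18.00, C_total=9.00, V=2.00; Q1=8.00, Q2=10.00; dissipated=8.100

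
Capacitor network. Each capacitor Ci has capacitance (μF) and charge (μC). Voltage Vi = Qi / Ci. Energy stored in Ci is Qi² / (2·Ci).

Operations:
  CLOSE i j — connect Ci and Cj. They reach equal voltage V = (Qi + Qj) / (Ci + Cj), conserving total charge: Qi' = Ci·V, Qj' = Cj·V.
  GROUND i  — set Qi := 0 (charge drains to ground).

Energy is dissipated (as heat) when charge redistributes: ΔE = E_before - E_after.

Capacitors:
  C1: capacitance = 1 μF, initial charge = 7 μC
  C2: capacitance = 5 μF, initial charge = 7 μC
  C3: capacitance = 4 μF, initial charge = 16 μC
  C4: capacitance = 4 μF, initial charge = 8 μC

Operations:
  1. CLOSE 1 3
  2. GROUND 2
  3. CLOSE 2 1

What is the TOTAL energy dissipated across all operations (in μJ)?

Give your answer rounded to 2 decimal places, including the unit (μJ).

Initial: C1(1μF, Q=7μC, V=7.00V), C2(5μF, Q=7μC, V=1.40V), C3(4μF, Q=16μC, V=4.00V), C4(4μF, Q=8μC, V=2.00V)
Op 1: CLOSE 1-3: Q_total=23.00, C_total=5.00, V=4.60; Q1=4.60, Q3=18.40; dissipated=3.600
Op 2: GROUND 2: Q2=0; energy lost=4.900
Op 3: CLOSE 2-1: Q_total=4.60, C_total=6.00, V=0.77; Q2=3.83, Q1=0.77; dissipated=8.817
Total dissipated: 17.317 μJ

Answer: 17.32 μJ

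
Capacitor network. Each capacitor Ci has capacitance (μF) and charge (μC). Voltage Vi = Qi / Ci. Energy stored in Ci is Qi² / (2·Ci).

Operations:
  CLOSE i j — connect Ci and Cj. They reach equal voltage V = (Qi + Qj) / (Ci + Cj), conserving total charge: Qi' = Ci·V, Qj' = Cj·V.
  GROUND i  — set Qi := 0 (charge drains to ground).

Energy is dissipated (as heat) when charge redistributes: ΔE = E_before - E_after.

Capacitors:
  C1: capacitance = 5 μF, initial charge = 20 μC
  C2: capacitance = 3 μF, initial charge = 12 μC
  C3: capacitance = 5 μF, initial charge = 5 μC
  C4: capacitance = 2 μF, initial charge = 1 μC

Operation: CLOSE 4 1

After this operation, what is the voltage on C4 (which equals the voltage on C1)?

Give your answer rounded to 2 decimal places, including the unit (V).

Initial: C1(5μF, Q=20μC, V=4.00V), C2(3μF, Q=12μC, V=4.00V), C3(5μF, Q=5μC, V=1.00V), C4(2μF, Q=1μC, V=0.50V)
Op 1: CLOSE 4-1: Q_total=21.00, C_total=7.00, V=3.00; Q4=6.00, Q1=15.00; dissipated=8.750

Answer: 3.00 V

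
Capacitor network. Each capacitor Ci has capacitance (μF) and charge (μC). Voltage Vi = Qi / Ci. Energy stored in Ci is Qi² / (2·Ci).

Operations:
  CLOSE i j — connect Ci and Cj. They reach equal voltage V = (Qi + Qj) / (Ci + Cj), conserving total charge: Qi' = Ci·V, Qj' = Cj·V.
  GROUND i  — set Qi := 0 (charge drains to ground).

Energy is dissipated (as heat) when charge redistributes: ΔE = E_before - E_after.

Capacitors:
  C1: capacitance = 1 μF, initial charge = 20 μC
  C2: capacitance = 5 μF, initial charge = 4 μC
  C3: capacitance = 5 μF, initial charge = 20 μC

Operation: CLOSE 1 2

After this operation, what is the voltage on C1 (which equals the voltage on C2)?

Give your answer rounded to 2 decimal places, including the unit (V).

Initial: C1(1μF, Q=20μC, V=20.00V), C2(5μF, Q=4μC, V=0.80V), C3(5μF, Q=20μC, V=4.00V)
Op 1: CLOSE 1-2: Q_total=24.00, C_total=6.00, V=4.00; Q1=4.00, Q2=20.00; dissipated=153.600

Answer: 4.00 V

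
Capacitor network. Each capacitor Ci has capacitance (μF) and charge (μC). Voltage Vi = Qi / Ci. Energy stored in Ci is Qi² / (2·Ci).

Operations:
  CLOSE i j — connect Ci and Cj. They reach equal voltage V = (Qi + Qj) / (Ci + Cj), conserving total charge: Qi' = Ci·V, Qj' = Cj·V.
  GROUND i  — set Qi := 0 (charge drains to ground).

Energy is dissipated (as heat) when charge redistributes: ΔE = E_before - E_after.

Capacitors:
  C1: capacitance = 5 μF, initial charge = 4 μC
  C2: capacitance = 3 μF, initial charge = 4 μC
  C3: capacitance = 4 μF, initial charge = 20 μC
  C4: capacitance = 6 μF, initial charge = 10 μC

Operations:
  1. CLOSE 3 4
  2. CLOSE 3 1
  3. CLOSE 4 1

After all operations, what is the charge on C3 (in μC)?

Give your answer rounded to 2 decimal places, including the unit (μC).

Answer: 7.11 μC

Derivation:
Initial: C1(5μF, Q=4μC, V=0.80V), C2(3μF, Q=4μC, V=1.33V), C3(4μF, Q=20μC, V=5.00V), C4(6μF, Q=10μC, V=1.67V)
Op 1: CLOSE 3-4: Q_total=30.00, C_total=10.00, V=3.00; Q3=12.00, Q4=18.00; dissipated=13.333
Op 2: CLOSE 3-1: Q_total=16.00, C_total=9.00, V=1.78; Q3=7.11, Q1=8.89; dissipated=5.378
Op 3: CLOSE 4-1: Q_total=26.89, C_total=11.00, V=2.44; Q4=14.67, Q1=12.22; dissipated=2.037
Final charges: Q1=12.22, Q2=4.00, Q3=7.11, Q4=14.67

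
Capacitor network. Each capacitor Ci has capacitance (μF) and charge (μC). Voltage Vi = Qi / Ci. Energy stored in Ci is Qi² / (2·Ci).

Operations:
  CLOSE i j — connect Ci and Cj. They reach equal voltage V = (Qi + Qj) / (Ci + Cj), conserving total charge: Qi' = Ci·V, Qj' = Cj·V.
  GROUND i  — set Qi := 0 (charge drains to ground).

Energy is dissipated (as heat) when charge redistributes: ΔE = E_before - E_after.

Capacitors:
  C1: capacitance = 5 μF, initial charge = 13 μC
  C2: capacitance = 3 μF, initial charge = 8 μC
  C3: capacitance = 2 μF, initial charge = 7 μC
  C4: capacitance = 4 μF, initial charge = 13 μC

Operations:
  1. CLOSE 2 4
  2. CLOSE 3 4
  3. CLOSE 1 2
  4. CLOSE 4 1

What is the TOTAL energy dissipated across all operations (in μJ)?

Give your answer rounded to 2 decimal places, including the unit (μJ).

Initial: C1(5μF, Q=13μC, V=2.60V), C2(3μF, Q=8μC, V=2.67V), C3(2μF, Q=7μC, V=3.50V), C4(4μF, Q=13μC, V=3.25V)
Op 1: CLOSE 2-4: Q_total=21.00, C_total=7.00, V=3.00; Q2=9.00, Q4=12.00; dissipated=0.292
Op 2: CLOSE 3-4: Q_total=19.00, C_total=6.00, V=3.17; Q3=6.33, Q4=12.67; dissipated=0.167
Op 3: CLOSE 1-2: Q_total=22.00, C_total=8.00, V=2.75; Q1=13.75, Q2=8.25; dissipated=0.150
Op 4: CLOSE 4-1: Q_total=26.42, C_total=9.00, V=2.94; Q4=11.74, Q1=14.68; dissipated=0.193
Total dissipated: 0.801 μJ

Answer: 0.80 μJ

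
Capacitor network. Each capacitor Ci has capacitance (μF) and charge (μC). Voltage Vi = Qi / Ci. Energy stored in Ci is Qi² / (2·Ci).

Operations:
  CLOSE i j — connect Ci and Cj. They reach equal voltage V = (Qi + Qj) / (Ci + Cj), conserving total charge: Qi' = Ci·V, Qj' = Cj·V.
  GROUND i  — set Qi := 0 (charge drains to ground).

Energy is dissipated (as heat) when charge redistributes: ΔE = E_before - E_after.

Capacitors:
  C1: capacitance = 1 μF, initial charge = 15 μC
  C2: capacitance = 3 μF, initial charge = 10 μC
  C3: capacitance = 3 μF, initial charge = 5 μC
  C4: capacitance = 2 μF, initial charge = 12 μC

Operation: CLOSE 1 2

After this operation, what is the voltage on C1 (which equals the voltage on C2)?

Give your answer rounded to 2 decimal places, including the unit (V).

Answer: 6.25 V

Derivation:
Initial: C1(1μF, Q=15μC, V=15.00V), C2(3μF, Q=10μC, V=3.33V), C3(3μF, Q=5μC, V=1.67V), C4(2μF, Q=12μC, V=6.00V)
Op 1: CLOSE 1-2: Q_total=25.00, C_total=4.00, V=6.25; Q1=6.25, Q2=18.75; dissipated=51.042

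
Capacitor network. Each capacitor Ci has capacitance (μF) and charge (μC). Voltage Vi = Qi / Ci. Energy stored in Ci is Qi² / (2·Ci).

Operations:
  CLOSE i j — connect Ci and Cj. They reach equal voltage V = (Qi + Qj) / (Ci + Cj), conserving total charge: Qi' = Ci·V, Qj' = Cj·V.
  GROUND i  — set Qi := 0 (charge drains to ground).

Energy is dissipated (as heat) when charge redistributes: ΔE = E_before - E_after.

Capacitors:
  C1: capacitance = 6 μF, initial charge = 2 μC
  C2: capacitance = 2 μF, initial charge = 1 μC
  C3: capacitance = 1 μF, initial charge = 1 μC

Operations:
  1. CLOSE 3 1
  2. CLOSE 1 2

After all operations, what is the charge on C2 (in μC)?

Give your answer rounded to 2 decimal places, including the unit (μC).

Answer: 0.89 μC

Derivation:
Initial: C1(6μF, Q=2μC, V=0.33V), C2(2μF, Q=1μC, V=0.50V), C3(1μF, Q=1μC, V=1.00V)
Op 1: CLOSE 3-1: Q_total=3.00, C_total=7.00, V=0.43; Q3=0.43, Q1=2.57; dissipated=0.190
Op 2: CLOSE 1-2: Q_total=3.57, C_total=8.00, V=0.45; Q1=2.68, Q2=0.89; dissipated=0.004
Final charges: Q1=2.68, Q2=0.89, Q3=0.43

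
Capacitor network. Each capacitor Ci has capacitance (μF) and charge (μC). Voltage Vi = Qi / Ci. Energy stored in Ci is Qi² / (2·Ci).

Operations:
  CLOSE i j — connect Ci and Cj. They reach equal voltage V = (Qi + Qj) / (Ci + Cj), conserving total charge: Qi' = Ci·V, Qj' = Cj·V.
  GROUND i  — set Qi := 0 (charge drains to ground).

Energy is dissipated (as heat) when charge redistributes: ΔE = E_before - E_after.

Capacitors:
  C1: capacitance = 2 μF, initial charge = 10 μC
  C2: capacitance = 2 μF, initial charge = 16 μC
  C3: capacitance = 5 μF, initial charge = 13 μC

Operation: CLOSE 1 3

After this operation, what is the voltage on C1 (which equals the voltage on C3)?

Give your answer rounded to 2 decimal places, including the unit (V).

Initial: C1(2μF, Q=10μC, V=5.00V), C2(2μF, Q=16μC, V=8.00V), C3(5μF, Q=13μC, V=2.60V)
Op 1: CLOSE 1-3: Q_total=23.00, C_total=7.00, V=3.29; Q1=6.57, Q3=16.43; dissipated=4.114

Answer: 3.29 V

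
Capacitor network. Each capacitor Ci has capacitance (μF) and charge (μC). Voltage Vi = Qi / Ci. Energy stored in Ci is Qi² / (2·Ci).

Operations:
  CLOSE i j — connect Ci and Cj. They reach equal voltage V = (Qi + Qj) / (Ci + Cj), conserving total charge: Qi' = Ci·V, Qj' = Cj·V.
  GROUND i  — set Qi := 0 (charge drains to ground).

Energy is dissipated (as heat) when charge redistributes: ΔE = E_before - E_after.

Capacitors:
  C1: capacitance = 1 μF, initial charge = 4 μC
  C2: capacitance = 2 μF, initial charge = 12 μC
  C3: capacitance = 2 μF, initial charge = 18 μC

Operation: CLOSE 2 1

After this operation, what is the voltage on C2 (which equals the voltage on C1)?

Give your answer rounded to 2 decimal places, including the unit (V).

Answer: 5.33 V

Derivation:
Initial: C1(1μF, Q=4μC, V=4.00V), C2(2μF, Q=12μC, V=6.00V), C3(2μF, Q=18μC, V=9.00V)
Op 1: CLOSE 2-1: Q_total=16.00, C_total=3.00, V=5.33; Q2=10.67, Q1=5.33; dissipated=1.333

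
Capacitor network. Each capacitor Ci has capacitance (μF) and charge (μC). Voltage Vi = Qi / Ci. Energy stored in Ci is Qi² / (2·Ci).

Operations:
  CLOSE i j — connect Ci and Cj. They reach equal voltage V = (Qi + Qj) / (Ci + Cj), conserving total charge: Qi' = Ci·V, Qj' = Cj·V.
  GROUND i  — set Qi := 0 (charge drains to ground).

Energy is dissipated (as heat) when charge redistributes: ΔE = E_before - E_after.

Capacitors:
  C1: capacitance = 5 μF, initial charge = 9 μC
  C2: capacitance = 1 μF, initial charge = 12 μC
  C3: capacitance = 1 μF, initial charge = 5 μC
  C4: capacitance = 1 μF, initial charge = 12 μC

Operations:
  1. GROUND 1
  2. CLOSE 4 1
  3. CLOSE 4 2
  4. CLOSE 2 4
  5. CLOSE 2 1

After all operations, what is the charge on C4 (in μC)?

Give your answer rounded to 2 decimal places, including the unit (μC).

Answer: 7.00 μC

Derivation:
Initial: C1(5μF, Q=9μC, V=1.80V), C2(1μF, Q=12μC, V=12.00V), C3(1μF, Q=5μC, V=5.00V), C4(1μF, Q=12μC, V=12.00V)
Op 1: GROUND 1: Q1=0; energy lost=8.100
Op 2: CLOSE 4-1: Q_total=12.00, C_total=6.00, V=2.00; Q4=2.00, Q1=10.00; dissipated=60.000
Op 3: CLOSE 4-2: Q_total=14.00, C_total=2.00, V=7.00; Q4=7.00, Q2=7.00; dissipated=25.000
Op 4: CLOSE 2-4: Q_total=14.00, C_total=2.00, V=7.00; Q2=7.00, Q4=7.00; dissipated=0.000
Op 5: CLOSE 2-1: Q_total=17.00, C_total=6.00, V=2.83; Q2=2.83, Q1=14.17; dissipated=10.417
Final charges: Q1=14.17, Q2=2.83, Q3=5.00, Q4=7.00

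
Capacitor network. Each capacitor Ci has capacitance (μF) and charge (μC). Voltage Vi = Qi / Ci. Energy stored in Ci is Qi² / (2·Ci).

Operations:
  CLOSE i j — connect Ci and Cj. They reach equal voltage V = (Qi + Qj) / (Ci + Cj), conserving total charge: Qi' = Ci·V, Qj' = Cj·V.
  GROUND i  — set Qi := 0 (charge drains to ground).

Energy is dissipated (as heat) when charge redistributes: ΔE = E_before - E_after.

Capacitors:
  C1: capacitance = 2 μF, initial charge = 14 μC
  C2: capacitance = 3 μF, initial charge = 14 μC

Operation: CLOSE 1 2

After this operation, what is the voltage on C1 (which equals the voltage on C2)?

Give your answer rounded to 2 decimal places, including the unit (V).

Answer: 5.60 V

Derivation:
Initial: C1(2μF, Q=14μC, V=7.00V), C2(3μF, Q=14μC, V=4.67V)
Op 1: CLOSE 1-2: Q_total=28.00, C_total=5.00, V=5.60; Q1=11.20, Q2=16.80; dissipated=3.267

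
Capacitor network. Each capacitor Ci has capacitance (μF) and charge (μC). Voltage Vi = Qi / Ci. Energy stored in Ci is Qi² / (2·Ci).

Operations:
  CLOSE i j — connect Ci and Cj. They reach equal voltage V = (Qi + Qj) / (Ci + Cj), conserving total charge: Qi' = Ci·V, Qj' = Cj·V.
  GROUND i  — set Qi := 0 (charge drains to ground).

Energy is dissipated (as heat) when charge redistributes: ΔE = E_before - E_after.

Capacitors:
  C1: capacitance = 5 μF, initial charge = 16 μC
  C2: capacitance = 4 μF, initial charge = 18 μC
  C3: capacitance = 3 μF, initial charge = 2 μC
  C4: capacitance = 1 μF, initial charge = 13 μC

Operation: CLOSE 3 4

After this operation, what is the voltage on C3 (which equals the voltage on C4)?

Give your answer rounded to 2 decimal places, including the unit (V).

Answer: 3.75 V

Derivation:
Initial: C1(5μF, Q=16μC, V=3.20V), C2(4μF, Q=18μC, V=4.50V), C3(3μF, Q=2μC, V=0.67V), C4(1μF, Q=13μC, V=13.00V)
Op 1: CLOSE 3-4: Q_total=15.00, C_total=4.00, V=3.75; Q3=11.25, Q4=3.75; dissipated=57.042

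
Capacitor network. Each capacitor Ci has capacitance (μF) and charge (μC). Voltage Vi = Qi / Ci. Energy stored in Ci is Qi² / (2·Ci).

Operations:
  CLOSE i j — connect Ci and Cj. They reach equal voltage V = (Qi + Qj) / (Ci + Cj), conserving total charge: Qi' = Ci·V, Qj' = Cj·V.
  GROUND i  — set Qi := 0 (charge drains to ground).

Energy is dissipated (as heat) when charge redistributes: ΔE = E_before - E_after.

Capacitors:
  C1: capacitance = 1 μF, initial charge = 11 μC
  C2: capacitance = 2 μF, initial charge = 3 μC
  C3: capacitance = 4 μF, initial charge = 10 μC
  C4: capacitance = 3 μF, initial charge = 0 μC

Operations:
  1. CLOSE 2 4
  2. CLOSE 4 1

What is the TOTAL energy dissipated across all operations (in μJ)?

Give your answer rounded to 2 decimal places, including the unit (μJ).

Initial: C1(1μF, Q=11μC, V=11.00V), C2(2μF, Q=3μC, V=1.50V), C3(4μF, Q=10μC, V=2.50V), C4(3μF, Q=0μC, V=0.00V)
Op 1: CLOSE 2-4: Q_total=3.00, C_total=5.00, V=0.60; Q2=1.20, Q4=1.80; dissipated=1.350
Op 2: CLOSE 4-1: Q_total=12.80, C_total=4.00, V=3.20; Q4=9.60, Q1=3.20; dissipated=40.560
Total dissipated: 41.910 μJ

Answer: 41.91 μJ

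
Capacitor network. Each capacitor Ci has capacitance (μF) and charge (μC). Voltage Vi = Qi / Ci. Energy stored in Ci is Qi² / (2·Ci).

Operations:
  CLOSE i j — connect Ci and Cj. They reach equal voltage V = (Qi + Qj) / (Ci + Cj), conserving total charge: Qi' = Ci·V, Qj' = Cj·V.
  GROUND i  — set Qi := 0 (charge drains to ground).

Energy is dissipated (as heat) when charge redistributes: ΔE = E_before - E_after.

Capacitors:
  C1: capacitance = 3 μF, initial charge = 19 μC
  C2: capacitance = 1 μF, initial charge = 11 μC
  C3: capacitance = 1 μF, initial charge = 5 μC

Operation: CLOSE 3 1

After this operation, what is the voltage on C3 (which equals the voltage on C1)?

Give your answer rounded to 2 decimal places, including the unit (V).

Initial: C1(3μF, Q=19μC, V=6.33V), C2(1μF, Q=11μC, V=11.00V), C3(1μF, Q=5μC, V=5.00V)
Op 1: CLOSE 3-1: Q_total=24.00, C_total=4.00, V=6.00; Q3=6.00, Q1=18.00; dissipated=0.667

Answer: 6.00 V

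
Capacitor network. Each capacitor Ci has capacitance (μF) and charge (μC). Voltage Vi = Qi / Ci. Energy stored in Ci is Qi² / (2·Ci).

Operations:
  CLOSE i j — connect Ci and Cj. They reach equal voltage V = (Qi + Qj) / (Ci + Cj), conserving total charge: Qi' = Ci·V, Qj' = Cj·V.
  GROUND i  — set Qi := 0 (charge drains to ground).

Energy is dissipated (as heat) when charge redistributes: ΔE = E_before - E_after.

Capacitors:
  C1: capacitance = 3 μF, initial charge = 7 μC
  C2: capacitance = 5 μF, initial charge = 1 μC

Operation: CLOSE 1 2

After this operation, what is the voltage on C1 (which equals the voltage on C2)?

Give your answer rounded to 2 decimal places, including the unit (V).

Initial: C1(3μF, Q=7μC, V=2.33V), C2(5μF, Q=1μC, V=0.20V)
Op 1: CLOSE 1-2: Q_total=8.00, C_total=8.00, V=1.00; Q1=3.00, Q2=5.00; dissipated=4.267

Answer: 1.00 V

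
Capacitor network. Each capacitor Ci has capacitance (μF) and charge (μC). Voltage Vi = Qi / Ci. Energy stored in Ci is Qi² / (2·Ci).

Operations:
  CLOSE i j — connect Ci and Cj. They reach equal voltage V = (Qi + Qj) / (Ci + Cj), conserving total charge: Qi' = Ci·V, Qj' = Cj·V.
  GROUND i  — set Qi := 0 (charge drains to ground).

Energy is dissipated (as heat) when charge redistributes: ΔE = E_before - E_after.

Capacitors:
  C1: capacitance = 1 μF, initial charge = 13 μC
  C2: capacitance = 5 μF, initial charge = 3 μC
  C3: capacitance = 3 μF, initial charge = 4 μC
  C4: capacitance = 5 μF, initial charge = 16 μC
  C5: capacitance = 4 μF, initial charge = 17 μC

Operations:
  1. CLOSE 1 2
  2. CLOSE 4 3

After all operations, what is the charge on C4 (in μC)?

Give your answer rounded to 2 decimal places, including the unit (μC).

Initial: C1(1μF, Q=13μC, V=13.00V), C2(5μF, Q=3μC, V=0.60V), C3(3μF, Q=4μC, V=1.33V), C4(5μF, Q=16μC, V=3.20V), C5(4μF, Q=17μC, V=4.25V)
Op 1: CLOSE 1-2: Q_total=16.00, C_total=6.00, V=2.67; Q1=2.67, Q2=13.33; dissipated=64.067
Op 2: CLOSE 4-3: Q_total=20.00, C_total=8.00, V=2.50; Q4=12.50, Q3=7.50; dissipated=3.267
Final charges: Q1=2.67, Q2=13.33, Q3=7.50, Q4=12.50, Q5=17.00

Answer: 12.50 μC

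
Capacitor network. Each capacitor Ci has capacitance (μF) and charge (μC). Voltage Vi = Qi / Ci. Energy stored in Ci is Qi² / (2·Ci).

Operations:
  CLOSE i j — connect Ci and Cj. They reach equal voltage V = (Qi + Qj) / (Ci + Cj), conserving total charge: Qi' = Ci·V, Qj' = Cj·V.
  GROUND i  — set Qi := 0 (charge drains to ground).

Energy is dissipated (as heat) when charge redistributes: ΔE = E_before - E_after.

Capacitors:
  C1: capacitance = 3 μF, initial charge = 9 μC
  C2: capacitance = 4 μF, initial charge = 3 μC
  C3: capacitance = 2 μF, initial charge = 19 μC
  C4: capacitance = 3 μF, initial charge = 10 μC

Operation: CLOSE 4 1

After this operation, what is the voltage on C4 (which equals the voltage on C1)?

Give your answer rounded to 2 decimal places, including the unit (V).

Answer: 3.17 V

Derivation:
Initial: C1(3μF, Q=9μC, V=3.00V), C2(4μF, Q=3μC, V=0.75V), C3(2μF, Q=19μC, V=9.50V), C4(3μF, Q=10μC, V=3.33V)
Op 1: CLOSE 4-1: Q_total=19.00, C_total=6.00, V=3.17; Q4=9.50, Q1=9.50; dissipated=0.083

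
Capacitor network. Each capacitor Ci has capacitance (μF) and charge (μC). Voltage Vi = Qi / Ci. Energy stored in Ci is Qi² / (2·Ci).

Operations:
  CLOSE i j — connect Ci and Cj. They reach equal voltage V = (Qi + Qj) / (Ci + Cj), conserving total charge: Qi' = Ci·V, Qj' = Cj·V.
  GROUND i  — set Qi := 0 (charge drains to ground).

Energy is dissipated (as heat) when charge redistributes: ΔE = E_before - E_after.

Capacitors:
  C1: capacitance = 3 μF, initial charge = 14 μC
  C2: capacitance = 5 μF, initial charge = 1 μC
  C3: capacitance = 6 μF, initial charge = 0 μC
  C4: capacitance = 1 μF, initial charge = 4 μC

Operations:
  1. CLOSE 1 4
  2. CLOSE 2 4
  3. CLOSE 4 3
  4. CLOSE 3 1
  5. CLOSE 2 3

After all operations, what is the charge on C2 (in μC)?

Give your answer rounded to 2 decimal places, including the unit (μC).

Answer: 6.41 μC

Derivation:
Initial: C1(3μF, Q=14μC, V=4.67V), C2(5μF, Q=1μC, V=0.20V), C3(6μF, Q=0μC, V=0.00V), C4(1μF, Q=4μC, V=4.00V)
Op 1: CLOSE 1-4: Q_total=18.00, C_total=4.00, V=4.50; Q1=13.50, Q4=4.50; dissipated=0.167
Op 2: CLOSE 2-4: Q_total=5.50, C_total=6.00, V=0.92; Q2=4.58, Q4=0.92; dissipated=7.704
Op 3: CLOSE 4-3: Q_total=0.92, C_total=7.00, V=0.13; Q4=0.13, Q3=0.79; dissipated=0.360
Op 4: CLOSE 3-1: Q_total=14.29, C_total=9.00, V=1.59; Q3=9.52, Q1=4.76; dissipated=19.089
Op 5: CLOSE 2-3: Q_total=14.11, C_total=11.00, V=1.28; Q2=6.41, Q3=7.69; dissipated=0.613
Final charges: Q1=4.76, Q2=6.41, Q3=7.69, Q4=0.13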